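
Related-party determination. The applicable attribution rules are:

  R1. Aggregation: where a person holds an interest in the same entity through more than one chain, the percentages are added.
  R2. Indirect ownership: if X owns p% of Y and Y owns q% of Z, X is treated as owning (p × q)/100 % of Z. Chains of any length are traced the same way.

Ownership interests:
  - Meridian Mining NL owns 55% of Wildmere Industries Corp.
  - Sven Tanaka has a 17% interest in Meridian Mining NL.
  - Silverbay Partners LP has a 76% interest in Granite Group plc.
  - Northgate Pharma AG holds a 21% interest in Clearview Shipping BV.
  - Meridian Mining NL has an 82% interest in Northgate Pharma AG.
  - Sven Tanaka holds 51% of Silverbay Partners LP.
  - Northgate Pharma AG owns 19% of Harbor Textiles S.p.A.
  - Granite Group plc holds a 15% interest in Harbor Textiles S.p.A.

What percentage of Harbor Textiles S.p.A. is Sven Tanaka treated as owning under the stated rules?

Chain via Silverbay Partners LP → Granite Group plc (R2): 51% × 76% × 15% = 5.814% of Harbor Textiles S.p.A.
Chain via Meridian Mining NL → Northgate Pharma AG (R2): 17% × 82% × 19% = 2.6486% of Harbor Textiles S.p.A.
Aggregating (R1): 5.814% + 2.6486% = 8.4626%.

8.4626%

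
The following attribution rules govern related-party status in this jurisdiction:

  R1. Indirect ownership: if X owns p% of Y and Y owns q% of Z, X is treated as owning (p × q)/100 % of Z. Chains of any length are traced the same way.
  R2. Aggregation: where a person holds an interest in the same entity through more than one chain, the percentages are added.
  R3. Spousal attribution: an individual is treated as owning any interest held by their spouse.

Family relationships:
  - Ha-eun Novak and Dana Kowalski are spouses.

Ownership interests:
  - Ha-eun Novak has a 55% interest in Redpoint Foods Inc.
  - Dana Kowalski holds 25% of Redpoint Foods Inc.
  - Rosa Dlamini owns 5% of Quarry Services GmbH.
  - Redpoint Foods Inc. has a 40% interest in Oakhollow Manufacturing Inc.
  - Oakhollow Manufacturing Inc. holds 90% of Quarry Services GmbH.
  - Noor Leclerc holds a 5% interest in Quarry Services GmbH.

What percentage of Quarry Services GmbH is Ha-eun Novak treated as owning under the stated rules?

By spousal attribution (R3), Ha-eun Novak is treated as also owning Dana Kowalski's interest in Redpoint Foods Inc, giving 55% + 25% = 80%.
Chain via Redpoint Foods Inc. → Oakhollow Manufacturing Inc. (R1): 80% × 40% × 90% = 28.8% of Quarry Services GmbH.

28.8%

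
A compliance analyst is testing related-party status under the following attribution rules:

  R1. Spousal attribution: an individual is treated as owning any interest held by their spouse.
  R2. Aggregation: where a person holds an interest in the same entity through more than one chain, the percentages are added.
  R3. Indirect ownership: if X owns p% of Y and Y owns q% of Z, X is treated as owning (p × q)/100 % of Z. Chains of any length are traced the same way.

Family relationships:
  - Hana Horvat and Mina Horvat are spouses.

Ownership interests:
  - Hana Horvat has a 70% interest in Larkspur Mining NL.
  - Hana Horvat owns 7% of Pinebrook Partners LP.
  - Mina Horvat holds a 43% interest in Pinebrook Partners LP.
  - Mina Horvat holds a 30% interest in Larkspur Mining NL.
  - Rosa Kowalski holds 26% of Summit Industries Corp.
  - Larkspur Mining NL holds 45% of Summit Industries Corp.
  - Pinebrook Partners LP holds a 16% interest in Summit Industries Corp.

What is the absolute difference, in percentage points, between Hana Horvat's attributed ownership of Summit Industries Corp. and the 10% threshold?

By spousal attribution (R1), Hana Horvat is treated as also owning Mina Horvat's interest in Pinebrook Partners LP, giving 7% + 43% = 50%.
By spousal attribution (R1), Hana Horvat is treated as also owning Mina Horvat's interest in Larkspur Mining NL, giving 70% + 30% = 100%.
Chain via Pinebrook Partners LP (R3): 50% × 16% = 8% of Summit Industries Corp.
Chain via Larkspur Mining NL (R3): 100% × 45% = 45% of Summit Industries Corp.
Aggregating (R2): 8% + 45% = 53%.
53% exceeds the 10% threshold by 43 percentage points.

43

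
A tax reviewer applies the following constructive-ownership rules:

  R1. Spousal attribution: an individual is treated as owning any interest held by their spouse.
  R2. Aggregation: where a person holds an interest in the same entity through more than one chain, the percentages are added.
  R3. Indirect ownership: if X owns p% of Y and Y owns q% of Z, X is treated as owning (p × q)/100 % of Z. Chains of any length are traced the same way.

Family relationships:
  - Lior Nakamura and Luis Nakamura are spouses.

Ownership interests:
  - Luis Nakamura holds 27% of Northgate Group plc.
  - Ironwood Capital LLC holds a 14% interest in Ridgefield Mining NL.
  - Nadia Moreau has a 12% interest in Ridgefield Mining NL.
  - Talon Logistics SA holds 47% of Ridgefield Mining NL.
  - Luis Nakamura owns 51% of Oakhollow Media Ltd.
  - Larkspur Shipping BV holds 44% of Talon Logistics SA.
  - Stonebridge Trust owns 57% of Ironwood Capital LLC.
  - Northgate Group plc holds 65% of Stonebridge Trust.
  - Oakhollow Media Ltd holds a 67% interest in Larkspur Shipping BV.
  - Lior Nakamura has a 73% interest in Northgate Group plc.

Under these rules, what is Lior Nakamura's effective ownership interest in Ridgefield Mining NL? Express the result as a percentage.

By spousal attribution (R1), Lior Nakamura is treated as also owning Luis Nakamura's interest in Northgate Group plc, giving 73% + 27% = 100%.
By spousal attribution (R1), Lior Nakamura is treated as owning Luis Nakamura's 51% interest in Oakhollow Media Ltd.
Chain via Northgate Group plc → Stonebridge Trust → Ironwood Capital LLC (R3): 100% × 65% × 57% × 14% = 5.187% of Ridgefield Mining NL.
Chain via Oakhollow Media Ltd → Larkspur Shipping BV → Talon Logistics SA (R3): 51% × 67% × 44% × 47% = 7.066356% of Ridgefield Mining NL.
Aggregating (R2): 5.187% + 7.066356% = 12.253356%.

12.253356%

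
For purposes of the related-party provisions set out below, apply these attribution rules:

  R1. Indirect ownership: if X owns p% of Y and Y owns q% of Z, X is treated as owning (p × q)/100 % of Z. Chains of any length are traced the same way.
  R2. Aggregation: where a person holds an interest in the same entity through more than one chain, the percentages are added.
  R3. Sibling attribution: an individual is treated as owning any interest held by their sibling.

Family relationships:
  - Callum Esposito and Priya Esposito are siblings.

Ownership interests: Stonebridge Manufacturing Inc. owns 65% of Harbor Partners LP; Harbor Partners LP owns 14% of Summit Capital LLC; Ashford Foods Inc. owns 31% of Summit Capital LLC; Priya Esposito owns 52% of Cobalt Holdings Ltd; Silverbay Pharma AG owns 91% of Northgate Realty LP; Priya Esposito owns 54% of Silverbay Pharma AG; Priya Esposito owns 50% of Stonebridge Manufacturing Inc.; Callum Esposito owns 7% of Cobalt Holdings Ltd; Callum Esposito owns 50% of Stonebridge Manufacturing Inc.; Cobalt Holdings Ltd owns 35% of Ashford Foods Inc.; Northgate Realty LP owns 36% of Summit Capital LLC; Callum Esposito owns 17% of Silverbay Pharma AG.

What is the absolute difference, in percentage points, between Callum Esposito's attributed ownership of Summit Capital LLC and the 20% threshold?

18.7611

By sibling attribution (R3), Callum Esposito is treated as also owning Priya Esposito's interest in Stonebridge Manufacturing Inc, giving 50% + 50% = 100%.
By sibling attribution (R3), Callum Esposito is treated as also owning Priya Esposito's interest in Silverbay Pharma AG, giving 17% + 54% = 71%.
By sibling attribution (R3), Callum Esposito is treated as also owning Priya Esposito's interest in Cobalt Holdings Ltd, giving 7% + 52% = 59%.
Chain via Stonebridge Manufacturing Inc. → Harbor Partners LP (R1): 100% × 65% × 14% = 9.1% of Summit Capital LLC.
Chain via Silverbay Pharma AG → Northgate Realty LP (R1): 71% × 91% × 36% = 23.2596% of Summit Capital LLC.
Chain via Cobalt Holdings Ltd → Ashford Foods Inc. (R1): 59% × 35% × 31% = 6.4015% of Summit Capital LLC.
Aggregating (R2): 9.1% + 23.2596% + 6.4015% = 38.7611%.
38.7611% exceeds the 20% threshold by 18.7611 percentage points.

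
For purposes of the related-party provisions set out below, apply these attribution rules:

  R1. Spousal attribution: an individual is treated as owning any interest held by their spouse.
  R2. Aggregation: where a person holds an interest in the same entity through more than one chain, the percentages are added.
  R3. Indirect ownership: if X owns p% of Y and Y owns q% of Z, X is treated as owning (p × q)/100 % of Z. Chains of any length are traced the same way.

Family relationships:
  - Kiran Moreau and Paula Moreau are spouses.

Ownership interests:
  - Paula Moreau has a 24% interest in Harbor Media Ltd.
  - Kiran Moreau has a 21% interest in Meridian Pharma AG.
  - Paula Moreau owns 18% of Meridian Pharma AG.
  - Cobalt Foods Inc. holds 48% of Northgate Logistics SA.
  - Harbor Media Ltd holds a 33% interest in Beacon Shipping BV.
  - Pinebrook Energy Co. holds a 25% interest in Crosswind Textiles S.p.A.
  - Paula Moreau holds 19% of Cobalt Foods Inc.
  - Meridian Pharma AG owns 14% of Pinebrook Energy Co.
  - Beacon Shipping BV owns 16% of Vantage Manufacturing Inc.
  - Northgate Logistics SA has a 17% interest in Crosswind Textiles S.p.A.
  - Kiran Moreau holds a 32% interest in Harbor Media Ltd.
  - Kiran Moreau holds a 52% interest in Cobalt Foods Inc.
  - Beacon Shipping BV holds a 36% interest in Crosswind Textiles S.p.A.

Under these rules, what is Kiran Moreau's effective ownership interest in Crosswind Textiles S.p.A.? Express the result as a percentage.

By spousal attribution (R1), Kiran Moreau is treated as also owning Paula Moreau's interest in Meridian Pharma AG, giving 21% + 18% = 39%.
By spousal attribution (R1), Kiran Moreau is treated as also owning Paula Moreau's interest in Cobalt Foods Inc, giving 52% + 19% = 71%.
By spousal attribution (R1), Kiran Moreau is treated as also owning Paula Moreau's interest in Harbor Media Ltd, giving 32% + 24% = 56%.
Chain via Meridian Pharma AG → Pinebrook Energy Co. (R3): 39% × 14% × 25% = 1.365% of Crosswind Textiles S.p.A.
Chain via Cobalt Foods Inc. → Northgate Logistics SA (R3): 71% × 48% × 17% = 5.7936% of Crosswind Textiles S.p.A.
Chain via Harbor Media Ltd → Beacon Shipping BV (R3): 56% × 33% × 36% = 6.6528% of Crosswind Textiles S.p.A.
Aggregating (R2): 1.365% + 5.7936% + 6.6528% = 13.8114%.

13.8114%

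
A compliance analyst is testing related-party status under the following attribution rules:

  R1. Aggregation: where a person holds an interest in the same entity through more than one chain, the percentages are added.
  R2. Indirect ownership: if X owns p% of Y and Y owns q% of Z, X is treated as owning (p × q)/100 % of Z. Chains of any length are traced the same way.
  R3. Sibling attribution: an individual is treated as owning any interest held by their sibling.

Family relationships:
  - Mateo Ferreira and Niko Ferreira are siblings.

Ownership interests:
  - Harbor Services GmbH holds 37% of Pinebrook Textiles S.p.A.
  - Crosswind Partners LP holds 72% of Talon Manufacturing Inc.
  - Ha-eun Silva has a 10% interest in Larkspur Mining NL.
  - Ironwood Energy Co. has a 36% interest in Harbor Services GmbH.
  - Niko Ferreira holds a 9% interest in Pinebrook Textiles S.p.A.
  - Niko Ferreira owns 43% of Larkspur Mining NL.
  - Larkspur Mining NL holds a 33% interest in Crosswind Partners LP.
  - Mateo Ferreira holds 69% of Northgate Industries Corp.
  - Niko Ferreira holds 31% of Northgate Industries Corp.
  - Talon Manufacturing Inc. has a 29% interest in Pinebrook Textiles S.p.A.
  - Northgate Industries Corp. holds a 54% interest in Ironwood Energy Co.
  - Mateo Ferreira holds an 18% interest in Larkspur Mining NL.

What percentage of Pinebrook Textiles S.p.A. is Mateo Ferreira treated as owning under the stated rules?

By sibling attribution (R3), Mateo Ferreira is treated as also owning Niko Ferreira's interest in Northgate Industries Corp, giving 69% + 31% = 100%.
By sibling attribution (R3), Mateo Ferreira is treated as also owning Niko Ferreira's interest in Larkspur Mining NL, giving 18% + 43% = 61%.
By sibling attribution (R3), Mateo Ferreira is treated as owning Niko Ferreira's 9% interest in Pinebrook Textiles S.p.A.
Chain via Northgate Industries Corp. → Ironwood Energy Co. → Harbor Services GmbH (R2): 100% × 54% × 36% × 37% = 7.1928% of Pinebrook Textiles S.p.A.
Chain via Larkspur Mining NL → Crosswind Partners LP → Talon Manufacturing Inc. (R2): 61% × 33% × 72% × 29% = 4.203144% of Pinebrook Textiles S.p.A.
Direct interest in Pinebrook Textiles S.p.A: 9%.
Aggregating (R1): 7.1928% + 4.203144% + 9% = 20.395944%.

20.395944%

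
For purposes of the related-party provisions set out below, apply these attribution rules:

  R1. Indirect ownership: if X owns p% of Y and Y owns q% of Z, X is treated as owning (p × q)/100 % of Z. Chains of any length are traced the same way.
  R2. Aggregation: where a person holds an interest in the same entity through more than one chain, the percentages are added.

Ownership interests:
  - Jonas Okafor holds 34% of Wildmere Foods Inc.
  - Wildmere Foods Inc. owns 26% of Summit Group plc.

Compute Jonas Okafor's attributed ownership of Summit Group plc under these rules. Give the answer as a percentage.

Chain via Wildmere Foods Inc. (R1): 34% × 26% = 8.84% of Summit Group plc.

8.84%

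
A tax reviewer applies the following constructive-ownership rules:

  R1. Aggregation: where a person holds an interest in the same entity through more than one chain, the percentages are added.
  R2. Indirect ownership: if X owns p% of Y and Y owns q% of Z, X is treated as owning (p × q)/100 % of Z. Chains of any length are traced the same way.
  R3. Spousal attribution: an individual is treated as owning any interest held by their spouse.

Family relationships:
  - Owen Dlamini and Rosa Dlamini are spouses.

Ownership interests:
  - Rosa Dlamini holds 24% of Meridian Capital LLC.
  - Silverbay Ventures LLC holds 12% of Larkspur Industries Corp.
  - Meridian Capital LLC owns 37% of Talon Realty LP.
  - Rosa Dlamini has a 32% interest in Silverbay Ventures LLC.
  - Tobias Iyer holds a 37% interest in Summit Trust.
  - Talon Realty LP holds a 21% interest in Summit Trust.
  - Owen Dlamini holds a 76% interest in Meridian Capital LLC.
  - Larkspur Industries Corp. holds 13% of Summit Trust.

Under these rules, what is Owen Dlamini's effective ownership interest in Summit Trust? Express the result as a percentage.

8.2692%

By spousal attribution (R3), Owen Dlamini is treated as also owning Rosa Dlamini's interest in Meridian Capital LLC, giving 76% + 24% = 100%.
By spousal attribution (R3), Owen Dlamini is treated as owning Rosa Dlamini's 32% interest in Silverbay Ventures LLC.
Chain via Meridian Capital LLC → Talon Realty LP (R2): 100% × 37% × 21% = 7.77% of Summit Trust.
Chain via Silverbay Ventures LLC → Larkspur Industries Corp. (R2): 32% × 12% × 13% = 0.4992% of Summit Trust.
Aggregating (R1): 7.77% + 0.4992% = 8.2692%.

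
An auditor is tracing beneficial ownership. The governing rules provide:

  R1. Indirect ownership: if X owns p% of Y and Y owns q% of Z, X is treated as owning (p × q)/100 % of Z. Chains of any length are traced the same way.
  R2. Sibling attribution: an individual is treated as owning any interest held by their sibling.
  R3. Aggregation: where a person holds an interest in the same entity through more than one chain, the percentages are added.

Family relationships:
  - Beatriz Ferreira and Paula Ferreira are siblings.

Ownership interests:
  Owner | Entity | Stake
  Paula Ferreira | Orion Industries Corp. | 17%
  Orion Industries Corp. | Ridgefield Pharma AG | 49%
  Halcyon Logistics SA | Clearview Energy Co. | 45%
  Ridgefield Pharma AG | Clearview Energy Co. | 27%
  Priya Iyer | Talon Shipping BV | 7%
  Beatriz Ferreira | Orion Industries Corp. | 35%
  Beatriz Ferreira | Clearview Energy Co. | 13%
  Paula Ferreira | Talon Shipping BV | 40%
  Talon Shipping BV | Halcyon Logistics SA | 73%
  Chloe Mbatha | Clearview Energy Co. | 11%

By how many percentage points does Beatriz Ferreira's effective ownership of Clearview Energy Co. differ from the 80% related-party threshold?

46.9804

By sibling attribution (R2), Beatriz Ferreira is treated as also owning Paula Ferreira's interest in Orion Industries Corp, giving 35% + 17% = 52%.
By sibling attribution (R2), Beatriz Ferreira is treated as owning Paula Ferreira's 40% interest in Talon Shipping BV.
Chain via Orion Industries Corp. → Ridgefield Pharma AG (R1): 52% × 49% × 27% = 6.8796% of Clearview Energy Co.
Direct interest in Clearview Energy Co: 13%.
Chain via Talon Shipping BV → Halcyon Logistics SA (R1): 40% × 73% × 45% = 13.14% of Clearview Energy Co.
Aggregating (R3): 6.8796% + 13% + 13.14% = 33.0196%.
33.0196% falls short of the 80% threshold by 46.9804 percentage points.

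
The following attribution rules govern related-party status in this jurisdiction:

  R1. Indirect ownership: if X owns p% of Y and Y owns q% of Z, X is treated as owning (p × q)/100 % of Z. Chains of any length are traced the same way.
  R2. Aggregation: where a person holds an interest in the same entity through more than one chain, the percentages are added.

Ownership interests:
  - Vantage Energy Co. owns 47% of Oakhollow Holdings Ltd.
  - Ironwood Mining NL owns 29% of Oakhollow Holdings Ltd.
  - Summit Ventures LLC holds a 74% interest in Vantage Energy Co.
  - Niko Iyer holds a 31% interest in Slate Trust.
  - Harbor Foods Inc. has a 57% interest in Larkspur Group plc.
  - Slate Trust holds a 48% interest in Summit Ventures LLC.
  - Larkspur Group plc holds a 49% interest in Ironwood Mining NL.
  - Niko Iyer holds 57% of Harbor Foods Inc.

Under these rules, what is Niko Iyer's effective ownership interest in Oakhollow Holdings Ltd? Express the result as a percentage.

9.792093%

Chain via Harbor Foods Inc. → Larkspur Group plc → Ironwood Mining NL (R1): 57% × 57% × 49% × 29% = 4.616829% of Oakhollow Holdings Ltd.
Chain via Slate Trust → Summit Ventures LLC → Vantage Energy Co. (R1): 31% × 48% × 74% × 47% = 5.175264% of Oakhollow Holdings Ltd.
Aggregating (R2): 4.616829% + 5.175264% = 9.792093%.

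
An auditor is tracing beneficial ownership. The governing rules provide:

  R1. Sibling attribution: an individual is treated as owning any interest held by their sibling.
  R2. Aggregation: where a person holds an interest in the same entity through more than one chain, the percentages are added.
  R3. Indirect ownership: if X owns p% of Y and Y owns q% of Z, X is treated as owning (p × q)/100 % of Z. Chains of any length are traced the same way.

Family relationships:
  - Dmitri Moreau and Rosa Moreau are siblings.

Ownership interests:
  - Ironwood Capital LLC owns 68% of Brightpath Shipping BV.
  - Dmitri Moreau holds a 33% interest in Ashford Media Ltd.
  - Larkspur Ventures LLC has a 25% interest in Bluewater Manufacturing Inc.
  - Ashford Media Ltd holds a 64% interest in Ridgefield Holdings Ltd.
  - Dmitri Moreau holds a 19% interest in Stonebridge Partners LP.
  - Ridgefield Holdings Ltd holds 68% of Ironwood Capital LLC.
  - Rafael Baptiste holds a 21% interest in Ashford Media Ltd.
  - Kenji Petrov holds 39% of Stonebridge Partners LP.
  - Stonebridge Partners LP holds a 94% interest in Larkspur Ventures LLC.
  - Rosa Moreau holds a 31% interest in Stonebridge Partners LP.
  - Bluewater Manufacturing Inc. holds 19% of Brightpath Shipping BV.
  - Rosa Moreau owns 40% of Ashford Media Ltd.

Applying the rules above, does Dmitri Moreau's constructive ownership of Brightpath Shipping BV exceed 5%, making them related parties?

Yes

By sibling attribution (R1), Dmitri Moreau is treated as also owning Rosa Moreau's interest in Stonebridge Partners LP, giving 19% + 31% = 50%.
By sibling attribution (R1), Dmitri Moreau is treated as also owning Rosa Moreau's interest in Ashford Media Ltd, giving 33% + 40% = 73%.
Chain via Stonebridge Partners LP → Larkspur Ventures LLC → Bluewater Manufacturing Inc. (R3): 50% × 94% × 25% × 19% = 2.2325% of Brightpath Shipping BV.
Chain via Ashford Media Ltd → Ridgefield Holdings Ltd → Ironwood Capital LLC (R3): 73% × 64% × 68% × 68% = 21.603328% of Brightpath Shipping BV.
Aggregating (R2): 2.2325% + 21.603328% = 23.835828%.
23.835828% exceeds the 5% threshold, so Dmitri is a related party to Brightpath Shipping BV.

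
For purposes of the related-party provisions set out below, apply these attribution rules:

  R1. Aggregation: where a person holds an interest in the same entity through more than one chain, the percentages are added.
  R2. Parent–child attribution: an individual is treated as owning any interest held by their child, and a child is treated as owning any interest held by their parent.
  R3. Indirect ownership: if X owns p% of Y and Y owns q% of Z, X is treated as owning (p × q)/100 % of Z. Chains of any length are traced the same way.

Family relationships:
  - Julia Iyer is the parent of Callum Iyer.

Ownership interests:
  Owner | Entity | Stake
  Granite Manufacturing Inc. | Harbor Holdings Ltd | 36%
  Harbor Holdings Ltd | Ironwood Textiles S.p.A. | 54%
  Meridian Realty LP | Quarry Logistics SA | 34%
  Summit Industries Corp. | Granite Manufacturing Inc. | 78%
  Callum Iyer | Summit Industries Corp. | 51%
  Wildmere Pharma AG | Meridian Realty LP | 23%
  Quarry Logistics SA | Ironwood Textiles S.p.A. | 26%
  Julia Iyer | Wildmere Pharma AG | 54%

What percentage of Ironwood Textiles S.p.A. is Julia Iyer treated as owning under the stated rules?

By parent–child attribution (R2), Julia Iyer is treated as owning Callum Iyer's 51% interest in Summit Industries Corp.
Chain via Wildmere Pharma AG → Meridian Realty LP → Quarry Logistics SA (R3): 54% × 23% × 34% × 26% = 1.097928% of Ironwood Textiles S.p.A.
Chain via Summit Industries Corp. → Granite Manufacturing Inc. → Harbor Holdings Ltd (R3): 51% × 78% × 36% × 54% = 7.733232% of Ironwood Textiles S.p.A.
Aggregating (R1): 1.097928% + 7.733232% = 8.83116%.

8.83116%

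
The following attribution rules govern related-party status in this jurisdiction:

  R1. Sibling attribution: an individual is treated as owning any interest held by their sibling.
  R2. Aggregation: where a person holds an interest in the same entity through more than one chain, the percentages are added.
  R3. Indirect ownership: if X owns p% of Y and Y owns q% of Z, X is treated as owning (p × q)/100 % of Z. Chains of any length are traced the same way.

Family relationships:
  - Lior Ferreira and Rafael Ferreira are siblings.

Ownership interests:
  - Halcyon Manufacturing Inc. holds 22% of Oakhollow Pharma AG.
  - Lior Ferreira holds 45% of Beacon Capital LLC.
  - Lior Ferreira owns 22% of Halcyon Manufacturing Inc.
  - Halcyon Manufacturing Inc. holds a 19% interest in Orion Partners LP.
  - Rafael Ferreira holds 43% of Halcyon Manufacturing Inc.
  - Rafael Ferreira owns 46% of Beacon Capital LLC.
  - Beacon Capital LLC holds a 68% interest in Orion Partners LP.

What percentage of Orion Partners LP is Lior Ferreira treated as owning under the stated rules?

By sibling attribution (R1), Lior Ferreira is treated as also owning Rafael Ferreira's interest in Halcyon Manufacturing Inc, giving 22% + 43% = 65%.
By sibling attribution (R1), Lior Ferreira is treated as also owning Rafael Ferreira's interest in Beacon Capital LLC, giving 45% + 46% = 91%.
Chain via Halcyon Manufacturing Inc. (R3): 65% × 19% = 12.35% of Orion Partners LP.
Chain via Beacon Capital LLC (R3): 91% × 68% = 61.88% of Orion Partners LP.
Aggregating (R2): 12.35% + 61.88% = 74.23%.

74.23%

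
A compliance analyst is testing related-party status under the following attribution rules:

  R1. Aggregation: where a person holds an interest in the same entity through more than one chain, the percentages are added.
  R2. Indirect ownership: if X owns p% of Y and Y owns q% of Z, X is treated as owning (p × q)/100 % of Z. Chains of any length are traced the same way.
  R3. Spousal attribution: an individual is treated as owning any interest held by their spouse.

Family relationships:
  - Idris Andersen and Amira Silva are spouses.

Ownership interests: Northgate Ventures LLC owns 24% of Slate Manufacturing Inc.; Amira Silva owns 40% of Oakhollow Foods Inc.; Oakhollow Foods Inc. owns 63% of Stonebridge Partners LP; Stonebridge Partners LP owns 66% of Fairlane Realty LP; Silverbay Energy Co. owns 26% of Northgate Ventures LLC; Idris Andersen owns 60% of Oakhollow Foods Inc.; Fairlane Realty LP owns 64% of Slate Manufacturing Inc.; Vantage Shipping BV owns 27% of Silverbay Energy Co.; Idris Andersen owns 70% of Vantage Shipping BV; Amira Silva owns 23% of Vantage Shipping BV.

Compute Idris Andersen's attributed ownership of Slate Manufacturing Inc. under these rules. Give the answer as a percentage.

By spousal attribution (R3), Idris Andersen is treated as also owning Amira Silva's interest in Oakhollow Foods Inc, giving 60% + 40% = 100%.
By spousal attribution (R3), Idris Andersen is treated as also owning Amira Silva's interest in Vantage Shipping BV, giving 70% + 23% = 93%.
Chain via Oakhollow Foods Inc. → Stonebridge Partners LP → Fairlane Realty LP (R2): 100% × 63% × 66% × 64% = 26.6112% of Slate Manufacturing Inc.
Chain via Vantage Shipping BV → Silverbay Energy Co. → Northgate Ventures LLC (R2): 93% × 27% × 26% × 24% = 1.566864% of Slate Manufacturing Inc.
Aggregating (R1): 26.6112% + 1.566864% = 28.178064%.

28.178064%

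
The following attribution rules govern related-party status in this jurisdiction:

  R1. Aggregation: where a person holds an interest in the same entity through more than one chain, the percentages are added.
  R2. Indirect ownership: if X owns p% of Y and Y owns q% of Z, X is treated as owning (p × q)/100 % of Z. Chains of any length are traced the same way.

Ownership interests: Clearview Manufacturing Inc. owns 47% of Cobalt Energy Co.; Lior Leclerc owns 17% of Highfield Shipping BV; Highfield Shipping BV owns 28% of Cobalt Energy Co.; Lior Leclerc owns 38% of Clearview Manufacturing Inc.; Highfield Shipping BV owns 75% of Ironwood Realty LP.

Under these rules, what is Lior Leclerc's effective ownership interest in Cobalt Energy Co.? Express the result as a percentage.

Chain via Highfield Shipping BV (R2): 17% × 28% = 4.76% of Cobalt Energy Co.
Chain via Clearview Manufacturing Inc. (R2): 38% × 47% = 17.86% of Cobalt Energy Co.
Aggregating (R1): 4.76% + 17.86% = 22.62%.

22.62%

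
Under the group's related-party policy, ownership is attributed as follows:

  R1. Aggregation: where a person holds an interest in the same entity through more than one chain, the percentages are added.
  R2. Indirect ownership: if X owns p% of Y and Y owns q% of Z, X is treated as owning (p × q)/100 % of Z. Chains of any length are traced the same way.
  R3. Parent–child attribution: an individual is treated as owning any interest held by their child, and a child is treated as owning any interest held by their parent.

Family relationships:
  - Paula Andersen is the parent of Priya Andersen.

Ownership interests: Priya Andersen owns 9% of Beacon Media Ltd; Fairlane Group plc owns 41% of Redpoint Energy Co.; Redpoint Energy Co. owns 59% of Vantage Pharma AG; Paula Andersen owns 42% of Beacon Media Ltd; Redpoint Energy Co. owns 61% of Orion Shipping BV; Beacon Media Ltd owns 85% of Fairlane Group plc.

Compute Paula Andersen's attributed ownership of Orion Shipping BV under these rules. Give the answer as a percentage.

10.841835%

By parent–child attribution (R3), Paula Andersen is treated as also owning Priya Andersen's interest in Beacon Media Ltd, giving 42% + 9% = 51%.
Chain via Beacon Media Ltd → Fairlane Group plc → Redpoint Energy Co. (R2): 51% × 85% × 41% × 61% = 10.841835% of Orion Shipping BV.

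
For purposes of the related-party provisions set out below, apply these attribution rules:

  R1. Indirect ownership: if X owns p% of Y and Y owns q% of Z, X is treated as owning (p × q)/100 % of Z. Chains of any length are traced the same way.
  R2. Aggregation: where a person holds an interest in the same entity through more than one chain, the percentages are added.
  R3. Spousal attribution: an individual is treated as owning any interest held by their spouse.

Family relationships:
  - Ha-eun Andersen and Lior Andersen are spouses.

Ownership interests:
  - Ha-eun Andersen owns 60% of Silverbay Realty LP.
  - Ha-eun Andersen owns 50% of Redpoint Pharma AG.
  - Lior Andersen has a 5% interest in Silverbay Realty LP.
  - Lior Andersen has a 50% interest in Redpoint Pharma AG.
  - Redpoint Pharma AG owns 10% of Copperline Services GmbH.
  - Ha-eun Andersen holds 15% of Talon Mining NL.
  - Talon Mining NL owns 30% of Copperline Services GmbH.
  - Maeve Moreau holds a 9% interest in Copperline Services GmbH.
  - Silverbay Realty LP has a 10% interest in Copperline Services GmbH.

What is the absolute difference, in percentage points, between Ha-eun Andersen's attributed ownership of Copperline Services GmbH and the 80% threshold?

By spousal attribution (R3), Ha-eun Andersen is treated as also owning Lior Andersen's interest in Redpoint Pharma AG, giving 50% + 50% = 100%.
By spousal attribution (R3), Ha-eun Andersen is treated as also owning Lior Andersen's interest in Silverbay Realty LP, giving 60% + 5% = 65%.
Chain via Talon Mining NL (R1): 15% × 30% = 4.5% of Copperline Services GmbH.
Chain via Redpoint Pharma AG (R1): 100% × 10% = 10% of Copperline Services GmbH.
Chain via Silverbay Realty LP (R1): 65% × 10% = 6.5% of Copperline Services GmbH.
Aggregating (R2): 4.5% + 10% + 6.5% = 21%.
21% falls short of the 80% threshold by 59 percentage points.

59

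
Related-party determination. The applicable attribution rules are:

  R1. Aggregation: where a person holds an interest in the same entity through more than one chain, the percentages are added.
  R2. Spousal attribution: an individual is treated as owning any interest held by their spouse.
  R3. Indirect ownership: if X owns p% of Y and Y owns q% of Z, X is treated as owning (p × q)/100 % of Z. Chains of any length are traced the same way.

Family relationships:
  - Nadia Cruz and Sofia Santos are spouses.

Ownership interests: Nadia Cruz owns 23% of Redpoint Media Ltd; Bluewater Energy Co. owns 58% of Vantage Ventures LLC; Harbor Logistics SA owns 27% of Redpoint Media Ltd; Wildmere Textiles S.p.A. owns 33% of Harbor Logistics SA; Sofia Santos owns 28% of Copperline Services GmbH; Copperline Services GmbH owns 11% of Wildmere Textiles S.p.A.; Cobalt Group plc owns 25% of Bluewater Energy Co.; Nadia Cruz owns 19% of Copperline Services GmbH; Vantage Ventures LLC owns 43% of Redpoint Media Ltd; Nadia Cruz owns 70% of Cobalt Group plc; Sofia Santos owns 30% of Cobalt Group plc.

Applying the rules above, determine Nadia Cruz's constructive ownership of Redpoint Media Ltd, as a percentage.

By spousal attribution (R2), Nadia Cruz is treated as also owning Sofia Santos's interest in Copperline Services GmbH, giving 19% + 28% = 47%.
By spousal attribution (R2), Nadia Cruz is treated as also owning Sofia Santos's interest in Cobalt Group plc, giving 70% + 30% = 100%.
Chain via Copperline Services GmbH → Wildmere Textiles S.p.A. → Harbor Logistics SA (R3): 47% × 11% × 33% × 27% = 0.460647% of Redpoint Media Ltd.
Chain via Cobalt Group plc → Bluewater Energy Co. → Vantage Ventures LLC (R3): 100% × 25% × 58% × 43% = 6.235% of Redpoint Media Ltd.
Direct interest in Redpoint Media Ltd: 23%.
Aggregating (R1): 0.460647% + 6.235% + 23% = 29.695647%.

29.695647%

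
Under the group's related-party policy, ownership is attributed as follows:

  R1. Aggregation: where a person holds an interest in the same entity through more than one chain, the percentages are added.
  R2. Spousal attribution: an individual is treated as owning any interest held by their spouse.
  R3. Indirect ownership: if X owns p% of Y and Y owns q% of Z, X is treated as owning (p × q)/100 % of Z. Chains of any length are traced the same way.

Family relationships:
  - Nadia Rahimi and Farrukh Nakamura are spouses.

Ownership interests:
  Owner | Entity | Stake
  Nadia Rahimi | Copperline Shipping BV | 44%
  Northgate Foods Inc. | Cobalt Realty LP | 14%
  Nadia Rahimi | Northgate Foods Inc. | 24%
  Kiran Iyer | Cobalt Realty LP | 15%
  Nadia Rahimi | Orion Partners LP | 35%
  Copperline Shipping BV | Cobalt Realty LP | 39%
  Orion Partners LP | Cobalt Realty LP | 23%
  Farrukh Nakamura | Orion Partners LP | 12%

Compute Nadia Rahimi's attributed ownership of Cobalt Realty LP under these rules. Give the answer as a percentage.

31.33%

By spousal attribution (R2), Nadia Rahimi is treated as also owning Farrukh Nakamura's interest in Orion Partners LP, giving 35% + 12% = 47%.
Chain via Northgate Foods Inc. (R3): 24% × 14% = 3.36% of Cobalt Realty LP.
Chain via Copperline Shipping BV (R3): 44% × 39% = 17.16% of Cobalt Realty LP.
Chain via Orion Partners LP (R3): 47% × 23% = 10.81% of Cobalt Realty LP.
Aggregating (R1): 3.36% + 17.16% + 10.81% = 31.33%.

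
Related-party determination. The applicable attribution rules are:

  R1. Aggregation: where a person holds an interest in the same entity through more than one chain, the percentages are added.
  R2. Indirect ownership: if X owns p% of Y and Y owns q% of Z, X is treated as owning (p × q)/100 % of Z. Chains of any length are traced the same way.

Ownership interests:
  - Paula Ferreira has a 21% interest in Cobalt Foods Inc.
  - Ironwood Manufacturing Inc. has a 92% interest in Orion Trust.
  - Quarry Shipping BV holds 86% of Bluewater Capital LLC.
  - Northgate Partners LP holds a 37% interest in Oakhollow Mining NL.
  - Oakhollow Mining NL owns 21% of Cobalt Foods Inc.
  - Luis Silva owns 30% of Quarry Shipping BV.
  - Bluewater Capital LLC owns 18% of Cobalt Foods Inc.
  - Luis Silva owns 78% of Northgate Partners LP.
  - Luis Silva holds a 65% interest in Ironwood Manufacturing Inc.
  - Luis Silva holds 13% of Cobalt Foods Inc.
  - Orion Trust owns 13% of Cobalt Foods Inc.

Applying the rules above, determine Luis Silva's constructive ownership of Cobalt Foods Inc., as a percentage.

31.4786%

Chain via Northgate Partners LP → Oakhollow Mining NL (R2): 78% × 37% × 21% = 6.0606% of Cobalt Foods Inc.
Chain via Quarry Shipping BV → Bluewater Capital LLC (R2): 30% × 86% × 18% = 4.644% of Cobalt Foods Inc.
Chain via Ironwood Manufacturing Inc. → Orion Trust (R2): 65% × 92% × 13% = 7.774% of Cobalt Foods Inc.
Direct interest in Cobalt Foods Inc: 13%.
Aggregating (R1): 6.0606% + 4.644% + 7.774% + 13% = 31.4786%.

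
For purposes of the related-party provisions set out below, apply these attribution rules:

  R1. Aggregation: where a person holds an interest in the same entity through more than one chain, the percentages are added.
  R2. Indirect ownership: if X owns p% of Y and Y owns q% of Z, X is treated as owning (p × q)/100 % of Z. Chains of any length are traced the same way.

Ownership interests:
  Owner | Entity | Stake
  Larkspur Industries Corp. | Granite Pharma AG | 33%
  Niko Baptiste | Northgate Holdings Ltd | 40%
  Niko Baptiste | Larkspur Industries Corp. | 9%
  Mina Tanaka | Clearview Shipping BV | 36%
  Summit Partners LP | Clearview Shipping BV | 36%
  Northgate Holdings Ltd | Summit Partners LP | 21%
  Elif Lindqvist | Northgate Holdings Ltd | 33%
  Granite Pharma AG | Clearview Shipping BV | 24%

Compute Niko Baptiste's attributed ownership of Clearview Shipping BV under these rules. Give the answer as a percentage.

Chain via Northgate Holdings Ltd → Summit Partners LP (R2): 40% × 21% × 36% = 3.024% of Clearview Shipping BV.
Chain via Larkspur Industries Corp. → Granite Pharma AG (R2): 9% × 33% × 24% = 0.7128% of Clearview Shipping BV.
Aggregating (R1): 3.024% + 0.7128% = 3.7368%.

3.7368%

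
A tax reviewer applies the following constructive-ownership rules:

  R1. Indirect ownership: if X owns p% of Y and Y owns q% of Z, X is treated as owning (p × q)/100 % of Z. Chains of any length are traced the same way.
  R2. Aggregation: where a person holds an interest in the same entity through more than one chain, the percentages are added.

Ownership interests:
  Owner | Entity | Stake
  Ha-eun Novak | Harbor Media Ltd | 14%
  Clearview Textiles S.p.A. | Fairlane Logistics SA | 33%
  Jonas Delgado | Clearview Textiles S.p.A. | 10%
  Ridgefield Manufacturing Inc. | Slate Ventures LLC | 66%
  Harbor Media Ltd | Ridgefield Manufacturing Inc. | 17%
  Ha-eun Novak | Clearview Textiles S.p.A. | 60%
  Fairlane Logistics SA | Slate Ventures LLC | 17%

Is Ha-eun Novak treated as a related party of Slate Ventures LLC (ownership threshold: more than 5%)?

Chain via Harbor Media Ltd → Ridgefield Manufacturing Inc. (R1): 14% × 17% × 66% = 1.5708% of Slate Ventures LLC.
Chain via Clearview Textiles S.p.A. → Fairlane Logistics SA (R1): 60% × 33% × 17% = 3.366% of Slate Ventures LLC.
Aggregating (R2): 1.5708% + 3.366% = 4.9368%.
4.9368% does not exceed the 5% threshold, so Ha-eun is not a related party to Slate Ventures LLC.

No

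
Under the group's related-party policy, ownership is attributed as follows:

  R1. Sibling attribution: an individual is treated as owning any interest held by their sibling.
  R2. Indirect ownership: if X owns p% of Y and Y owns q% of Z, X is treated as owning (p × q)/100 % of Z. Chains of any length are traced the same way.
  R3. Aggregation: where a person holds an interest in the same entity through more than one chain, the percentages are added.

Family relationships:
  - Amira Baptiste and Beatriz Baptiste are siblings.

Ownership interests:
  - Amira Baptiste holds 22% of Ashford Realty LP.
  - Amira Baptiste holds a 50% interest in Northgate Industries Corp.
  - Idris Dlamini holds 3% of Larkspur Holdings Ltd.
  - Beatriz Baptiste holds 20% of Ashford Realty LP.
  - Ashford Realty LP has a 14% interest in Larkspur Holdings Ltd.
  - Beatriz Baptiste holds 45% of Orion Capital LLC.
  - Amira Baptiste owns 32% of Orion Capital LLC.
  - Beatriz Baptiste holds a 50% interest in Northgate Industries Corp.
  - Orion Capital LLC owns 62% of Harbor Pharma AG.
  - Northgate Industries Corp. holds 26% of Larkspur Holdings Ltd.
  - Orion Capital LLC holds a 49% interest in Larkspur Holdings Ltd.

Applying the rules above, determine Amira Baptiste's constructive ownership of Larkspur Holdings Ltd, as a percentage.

69.61%

By sibling attribution (R1), Amira Baptiste is treated as also owning Beatriz Baptiste's interest in Northgate Industries Corp, giving 50% + 50% = 100%.
By sibling attribution (R1), Amira Baptiste is treated as also owning Beatriz Baptiste's interest in Ashford Realty LP, giving 22% + 20% = 42%.
By sibling attribution (R1), Amira Baptiste is treated as also owning Beatriz Baptiste's interest in Orion Capital LLC, giving 32% + 45% = 77%.
Chain via Northgate Industries Corp. (R2): 100% × 26% = 26% of Larkspur Holdings Ltd.
Chain via Ashford Realty LP (R2): 42% × 14% = 5.88% of Larkspur Holdings Ltd.
Chain via Orion Capital LLC (R2): 77% × 49% = 37.73% of Larkspur Holdings Ltd.
Aggregating (R3): 26% + 5.88% + 37.73% = 69.61%.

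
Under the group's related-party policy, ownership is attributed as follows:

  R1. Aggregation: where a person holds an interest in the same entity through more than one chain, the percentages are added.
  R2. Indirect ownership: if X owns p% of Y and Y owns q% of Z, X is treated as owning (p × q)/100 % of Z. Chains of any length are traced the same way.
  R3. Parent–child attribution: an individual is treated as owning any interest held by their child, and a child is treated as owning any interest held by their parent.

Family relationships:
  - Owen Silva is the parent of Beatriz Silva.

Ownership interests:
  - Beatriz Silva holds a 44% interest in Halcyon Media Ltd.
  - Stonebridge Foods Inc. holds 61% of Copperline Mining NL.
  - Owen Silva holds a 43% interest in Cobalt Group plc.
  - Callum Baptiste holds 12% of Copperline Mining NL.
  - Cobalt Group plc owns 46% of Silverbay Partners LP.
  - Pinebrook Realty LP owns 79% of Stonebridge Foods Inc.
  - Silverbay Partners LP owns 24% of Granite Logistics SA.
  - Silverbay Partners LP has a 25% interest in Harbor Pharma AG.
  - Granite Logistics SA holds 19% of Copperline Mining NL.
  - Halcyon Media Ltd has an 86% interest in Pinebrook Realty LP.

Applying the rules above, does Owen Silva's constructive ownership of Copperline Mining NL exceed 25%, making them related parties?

By parent–child attribution (R3), Owen Silva is treated as owning Beatriz Silva's 44% interest in Halcyon Media Ltd.
Chain via Cobalt Group plc → Silverbay Partners LP → Granite Logistics SA (R2): 43% × 46% × 24% × 19% = 0.901968% of Copperline Mining NL.
Chain via Halcyon Media Ltd → Pinebrook Realty LP → Stonebridge Foods Inc. (R2): 44% × 86% × 79% × 61% = 18.235096% of Copperline Mining NL.
Aggregating (R1): 0.901968% + 18.235096% = 19.137064%.
19.137064% does not exceed the 25% threshold, so Owen is not a related party to Copperline Mining NL.

No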